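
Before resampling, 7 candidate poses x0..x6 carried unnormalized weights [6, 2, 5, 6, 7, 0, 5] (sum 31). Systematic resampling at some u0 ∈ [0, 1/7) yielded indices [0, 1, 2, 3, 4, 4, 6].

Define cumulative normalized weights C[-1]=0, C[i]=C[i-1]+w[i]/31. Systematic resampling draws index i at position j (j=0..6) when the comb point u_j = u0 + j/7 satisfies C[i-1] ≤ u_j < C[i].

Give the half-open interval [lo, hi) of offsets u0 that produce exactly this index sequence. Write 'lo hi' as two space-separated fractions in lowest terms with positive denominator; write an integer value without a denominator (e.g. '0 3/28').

C = [6/31, 8/31, 13/31, 19/31, 26/31, 26/31, 1]
j=0 picked index 0: u0 ∈ [0, 6/31)
j=1 picked index 1: u0 ∈ [11/217, 25/217)
j=2 picked index 2: u0 ∈ [-6/217, 29/217)
j=3 picked index 3: u0 ∈ [-2/217, 40/217)
j=4 picked index 4: u0 ∈ [9/217, 58/217)
j=5 picked index 4: u0 ∈ [-22/217, 27/217)
j=6 picked index 6: u0 ∈ [-4/217, 1/7)
intersection: [11/217, 25/217)

11/217 25/217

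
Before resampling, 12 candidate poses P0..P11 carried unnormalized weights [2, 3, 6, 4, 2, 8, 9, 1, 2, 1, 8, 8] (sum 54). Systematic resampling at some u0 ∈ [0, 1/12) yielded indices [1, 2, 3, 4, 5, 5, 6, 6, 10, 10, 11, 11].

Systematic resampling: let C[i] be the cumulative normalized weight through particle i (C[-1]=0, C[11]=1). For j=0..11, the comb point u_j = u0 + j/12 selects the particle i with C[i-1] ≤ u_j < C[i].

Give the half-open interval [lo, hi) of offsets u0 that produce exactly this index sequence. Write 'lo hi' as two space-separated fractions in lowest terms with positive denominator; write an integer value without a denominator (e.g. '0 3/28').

C = [1/27, 5/54, 11/54, 5/18, 17/54, 25/54, 17/27, 35/54, 37/54, 19/27, 23/27, 1]
j=0 picked index 1: u0 ∈ [1/27, 5/54)
j=1 picked index 2: u0 ∈ [1/108, 13/108)
j=2 picked index 3: u0 ∈ [1/27, 1/9)
j=3 picked index 4: u0 ∈ [1/36, 7/108)
j=4 picked index 5: u0 ∈ [-1/54, 7/54)
j=5 picked index 5: u0 ∈ [-11/108, 5/108)
j=6 picked index 6: u0 ∈ [-1/27, 7/54)
j=7 picked index 6: u0 ∈ [-13/108, 5/108)
j=8 picked index 10: u0 ∈ [1/27, 5/27)
j=9 picked index 10: u0 ∈ [-5/108, 11/108)
j=10 picked index 11: u0 ∈ [1/54, 1/6)
j=11 picked index 11: u0 ∈ [-7/108, 1/12)
intersection: [1/27, 5/108)

1/27 5/108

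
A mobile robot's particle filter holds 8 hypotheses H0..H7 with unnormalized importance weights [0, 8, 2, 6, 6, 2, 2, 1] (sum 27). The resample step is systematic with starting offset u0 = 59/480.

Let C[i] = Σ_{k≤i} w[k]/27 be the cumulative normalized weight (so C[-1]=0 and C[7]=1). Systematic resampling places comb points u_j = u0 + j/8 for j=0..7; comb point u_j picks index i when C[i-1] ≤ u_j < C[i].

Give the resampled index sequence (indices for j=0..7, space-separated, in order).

1 1 3 3 4 4 5 7

C = [0, 8/27, 10/27, 16/27, 22/27, 8/9, 26/27, 1]
j=0: u_0=59/480 ∈ [0, 8/27) → index 1
j=1: u_1=119/480 ∈ [0, 8/27) → index 1
j=2: u_2=179/480 ∈ [10/27, 16/27) → index 3
j=3: u_3=239/480 ∈ [10/27, 16/27) → index 3
j=4: u_4=299/480 ∈ [16/27, 22/27) → index 4
j=5: u_5=359/480 ∈ [16/27, 22/27) → index 4
j=6: u_6=419/480 ∈ [22/27, 8/9) → index 5
j=7: u_7=479/480 ∈ [26/27, 1) → index 7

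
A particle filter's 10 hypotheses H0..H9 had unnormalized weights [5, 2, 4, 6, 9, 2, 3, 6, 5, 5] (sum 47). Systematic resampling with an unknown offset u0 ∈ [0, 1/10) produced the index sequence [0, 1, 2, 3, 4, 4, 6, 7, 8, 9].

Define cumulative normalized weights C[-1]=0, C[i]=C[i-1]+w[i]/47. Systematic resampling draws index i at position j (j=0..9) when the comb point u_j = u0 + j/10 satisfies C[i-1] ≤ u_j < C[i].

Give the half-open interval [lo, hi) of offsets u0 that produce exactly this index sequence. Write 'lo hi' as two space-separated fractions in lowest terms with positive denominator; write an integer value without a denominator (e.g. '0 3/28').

C = [5/47, 7/47, 11/47, 17/47, 26/47, 28/47, 31/47, 37/47, 42/47, 1]
j=0 picked index 0: u0 ∈ [0, 5/47)
j=1 picked index 1: u0 ∈ [3/470, 23/470)
j=2 picked index 2: u0 ∈ [-12/235, 8/235)
j=3 picked index 3: u0 ∈ [-31/470, 29/470)
j=4 picked index 4: u0 ∈ [-9/235, 36/235)
j=5 picked index 4: u0 ∈ [-13/94, 5/94)
j=6 picked index 6: u0 ∈ [-1/235, 14/235)
j=7 picked index 7: u0 ∈ [-19/470, 41/470)
j=8 picked index 8: u0 ∈ [-3/235, 22/235)
j=9 picked index 9: u0 ∈ [-3/470, 1/10)
intersection: [3/470, 8/235)

3/470 8/235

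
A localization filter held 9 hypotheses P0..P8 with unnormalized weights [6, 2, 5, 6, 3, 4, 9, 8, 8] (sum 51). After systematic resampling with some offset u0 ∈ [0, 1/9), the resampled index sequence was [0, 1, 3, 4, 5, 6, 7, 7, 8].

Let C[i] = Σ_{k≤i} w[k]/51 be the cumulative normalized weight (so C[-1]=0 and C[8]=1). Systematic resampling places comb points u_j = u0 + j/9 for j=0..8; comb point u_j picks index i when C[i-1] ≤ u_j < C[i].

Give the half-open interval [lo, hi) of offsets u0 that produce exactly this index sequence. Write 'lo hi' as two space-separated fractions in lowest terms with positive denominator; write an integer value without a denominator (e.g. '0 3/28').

C = [2/17, 8/51, 13/51, 19/51, 22/51, 26/51, 35/51, 43/51, 1]
j=0 picked index 0: u0 ∈ [0, 2/17)
j=1 picked index 1: u0 ∈ [1/153, 7/153)
j=2 picked index 3: u0 ∈ [5/153, 23/153)
j=3 picked index 4: u0 ∈ [2/51, 5/51)
j=4 picked index 5: u0 ∈ [-2/153, 10/153)
j=5 picked index 6: u0 ∈ [-7/153, 20/153)
j=6 picked index 7: u0 ∈ [1/51, 3/17)
j=7 picked index 7: u0 ∈ [-14/153, 10/153)
j=8 picked index 8: u0 ∈ [-7/153, 1/9)
intersection: [2/51, 7/153)

2/51 7/153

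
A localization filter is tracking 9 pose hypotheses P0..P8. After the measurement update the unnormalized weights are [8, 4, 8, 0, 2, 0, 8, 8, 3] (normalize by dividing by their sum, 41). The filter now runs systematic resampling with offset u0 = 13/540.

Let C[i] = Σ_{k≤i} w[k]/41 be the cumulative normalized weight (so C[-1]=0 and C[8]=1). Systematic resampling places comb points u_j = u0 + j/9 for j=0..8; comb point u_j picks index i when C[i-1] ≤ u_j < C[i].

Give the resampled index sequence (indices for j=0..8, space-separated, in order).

C = [8/41, 12/41, 20/41, 20/41, 22/41, 22/41, 30/41, 38/41, 1]
j=0: u_0=13/540 ∈ [0, 8/41) → index 0
j=1: u_1=73/540 ∈ [0, 8/41) → index 0
j=2: u_2=133/540 ∈ [8/41, 12/41) → index 1
j=3: u_3=193/540 ∈ [12/41, 20/41) → index 2
j=4: u_4=253/540 ∈ [12/41, 20/41) → index 2
j=5: u_5=313/540 ∈ [22/41, 30/41) → index 6
j=6: u_6=373/540 ∈ [22/41, 30/41) → index 6
j=7: u_7=433/540 ∈ [30/41, 38/41) → index 7
j=8: u_8=493/540 ∈ [30/41, 38/41) → index 7

0 0 1 2 2 6 6 7 7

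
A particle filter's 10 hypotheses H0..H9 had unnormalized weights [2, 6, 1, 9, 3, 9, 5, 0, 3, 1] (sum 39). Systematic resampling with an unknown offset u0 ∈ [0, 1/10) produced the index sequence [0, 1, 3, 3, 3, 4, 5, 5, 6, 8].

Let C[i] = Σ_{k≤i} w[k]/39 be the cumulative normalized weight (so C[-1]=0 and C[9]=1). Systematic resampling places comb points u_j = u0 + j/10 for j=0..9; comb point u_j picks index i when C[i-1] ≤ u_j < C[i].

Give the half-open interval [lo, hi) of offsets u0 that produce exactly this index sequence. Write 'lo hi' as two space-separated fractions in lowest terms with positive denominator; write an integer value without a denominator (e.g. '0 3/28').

2/65 1/26

C = [2/39, 8/39, 3/13, 6/13, 7/13, 10/13, 35/39, 35/39, 38/39, 1]
j=0 picked index 0: u0 ∈ [0, 2/39)
j=1 picked index 1: u0 ∈ [-19/390, 41/390)
j=2 picked index 3: u0 ∈ [2/65, 17/65)
j=3 picked index 3: u0 ∈ [-9/130, 21/130)
j=4 picked index 3: u0 ∈ [-11/65, 4/65)
j=5 picked index 4: u0 ∈ [-1/26, 1/26)
j=6 picked index 5: u0 ∈ [-4/65, 11/65)
j=7 picked index 5: u0 ∈ [-21/130, 9/130)
j=8 picked index 6: u0 ∈ [-2/65, 19/195)
j=9 picked index 8: u0 ∈ [-1/390, 29/390)
intersection: [2/65, 1/26)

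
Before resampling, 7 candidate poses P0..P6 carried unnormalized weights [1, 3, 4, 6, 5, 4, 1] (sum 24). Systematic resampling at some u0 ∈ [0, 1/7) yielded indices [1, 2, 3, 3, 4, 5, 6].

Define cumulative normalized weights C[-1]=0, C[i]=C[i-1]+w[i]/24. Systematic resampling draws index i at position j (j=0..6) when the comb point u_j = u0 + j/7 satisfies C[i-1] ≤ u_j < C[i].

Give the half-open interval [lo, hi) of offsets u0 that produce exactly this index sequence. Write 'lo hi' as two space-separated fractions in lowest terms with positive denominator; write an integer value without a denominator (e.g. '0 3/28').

17/168 1/7

C = [1/24, 1/6, 1/3, 7/12, 19/24, 23/24, 1]
j=0 picked index 1: u0 ∈ [1/24, 1/6)
j=1 picked index 2: u0 ∈ [1/42, 4/21)
j=2 picked index 3: u0 ∈ [1/21, 25/84)
j=3 picked index 3: u0 ∈ [-2/21, 13/84)
j=4 picked index 4: u0 ∈ [1/84, 37/168)
j=5 picked index 5: u0 ∈ [13/168, 41/168)
j=6 picked index 6: u0 ∈ [17/168, 1/7)
intersection: [17/168, 1/7)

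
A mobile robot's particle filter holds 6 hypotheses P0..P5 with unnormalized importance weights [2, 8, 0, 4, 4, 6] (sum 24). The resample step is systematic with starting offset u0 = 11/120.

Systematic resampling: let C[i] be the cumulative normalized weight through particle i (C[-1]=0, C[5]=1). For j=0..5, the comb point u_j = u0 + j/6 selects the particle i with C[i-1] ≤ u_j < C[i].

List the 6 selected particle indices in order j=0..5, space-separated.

C = [1/12, 5/12, 5/12, 7/12, 3/4, 1]
j=0: u_0=11/120 ∈ [1/12, 5/12) → index 1
j=1: u_1=31/120 ∈ [1/12, 5/12) → index 1
j=2: u_2=17/40 ∈ [5/12, 7/12) → index 3
j=3: u_3=71/120 ∈ [7/12, 3/4) → index 4
j=4: u_4=91/120 ∈ [3/4, 1) → index 5
j=5: u_5=37/40 ∈ [3/4, 1) → index 5

1 1 3 4 5 5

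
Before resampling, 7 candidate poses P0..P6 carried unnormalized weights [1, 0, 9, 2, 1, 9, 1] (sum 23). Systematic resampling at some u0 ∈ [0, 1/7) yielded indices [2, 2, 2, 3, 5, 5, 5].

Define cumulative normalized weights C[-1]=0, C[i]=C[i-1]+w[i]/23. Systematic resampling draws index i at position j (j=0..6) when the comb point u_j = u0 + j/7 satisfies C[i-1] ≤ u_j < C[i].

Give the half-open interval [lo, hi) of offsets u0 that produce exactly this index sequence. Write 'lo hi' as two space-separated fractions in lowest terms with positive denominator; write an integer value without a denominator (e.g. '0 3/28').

1/23 15/161

C = [1/23, 1/23, 10/23, 12/23, 13/23, 22/23, 1]
j=0 picked index 2: u0 ∈ [1/23, 10/23)
j=1 picked index 2: u0 ∈ [-16/161, 47/161)
j=2 picked index 2: u0 ∈ [-39/161, 24/161)
j=3 picked index 3: u0 ∈ [1/161, 15/161)
j=4 picked index 5: u0 ∈ [-1/161, 62/161)
j=5 picked index 5: u0 ∈ [-24/161, 39/161)
j=6 picked index 5: u0 ∈ [-47/161, 16/161)
intersection: [1/23, 15/161)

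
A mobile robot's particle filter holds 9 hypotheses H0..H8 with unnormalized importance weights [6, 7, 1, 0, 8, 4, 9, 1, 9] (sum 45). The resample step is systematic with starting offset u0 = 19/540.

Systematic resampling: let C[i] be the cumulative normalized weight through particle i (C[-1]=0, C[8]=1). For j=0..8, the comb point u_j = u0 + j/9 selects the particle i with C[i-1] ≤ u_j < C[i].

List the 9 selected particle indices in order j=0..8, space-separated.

C = [2/15, 13/45, 14/45, 14/45, 22/45, 26/45, 7/9, 4/5, 1]
j=0: u_0=19/540 ∈ [0, 2/15) → index 0
j=1: u_1=79/540 ∈ [2/15, 13/45) → index 1
j=2: u_2=139/540 ∈ [2/15, 13/45) → index 1
j=3: u_3=199/540 ∈ [14/45, 22/45) → index 4
j=4: u_4=259/540 ∈ [14/45, 22/45) → index 4
j=5: u_5=319/540 ∈ [26/45, 7/9) → index 6
j=6: u_6=379/540 ∈ [26/45, 7/9) → index 6
j=7: u_7=439/540 ∈ [4/5, 1) → index 8
j=8: u_8=499/540 ∈ [4/5, 1) → index 8

0 1 1 4 4 6 6 8 8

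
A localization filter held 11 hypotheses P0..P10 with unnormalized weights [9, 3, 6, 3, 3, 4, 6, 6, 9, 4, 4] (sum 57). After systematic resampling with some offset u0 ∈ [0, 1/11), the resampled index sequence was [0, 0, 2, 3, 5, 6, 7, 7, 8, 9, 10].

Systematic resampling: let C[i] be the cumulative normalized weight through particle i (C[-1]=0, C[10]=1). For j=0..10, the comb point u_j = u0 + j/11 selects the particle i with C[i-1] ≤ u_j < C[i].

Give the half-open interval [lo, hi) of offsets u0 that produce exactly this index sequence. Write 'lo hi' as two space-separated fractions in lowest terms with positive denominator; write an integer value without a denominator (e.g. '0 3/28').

C = [3/19, 4/19, 6/19, 7/19, 8/19, 28/57, 34/57, 40/57, 49/57, 53/57, 1]
j=0 picked index 0: u0 ∈ [0, 3/19)
j=1 picked index 0: u0 ∈ [-1/11, 14/209)
j=2 picked index 2: u0 ∈ [6/209, 28/209)
j=3 picked index 3: u0 ∈ [9/209, 20/209)
j=4 picked index 5: u0 ∈ [12/209, 80/627)
j=5 picked index 6: u0 ∈ [23/627, 89/627)
j=6 picked index 7: u0 ∈ [32/627, 98/627)
j=7 picked index 7: u0 ∈ [-25/627, 41/627)
j=8 picked index 8: u0 ∈ [-16/627, 83/627)
j=9 picked index 9: u0 ∈ [26/627, 70/627)
j=10 picked index 10: u0 ∈ [13/627, 1/11)
intersection: [12/209, 41/627)

12/209 41/627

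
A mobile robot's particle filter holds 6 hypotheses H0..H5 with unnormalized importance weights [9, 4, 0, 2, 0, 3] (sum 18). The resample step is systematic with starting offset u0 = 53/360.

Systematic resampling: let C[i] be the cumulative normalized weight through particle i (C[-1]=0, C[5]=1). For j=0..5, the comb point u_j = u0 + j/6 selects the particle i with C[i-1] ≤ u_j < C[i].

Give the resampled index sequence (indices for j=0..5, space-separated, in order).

0 0 0 1 3 5

C = [1/2, 13/18, 13/18, 5/6, 5/6, 1]
j=0: u_0=53/360 ∈ [0, 1/2) → index 0
j=1: u_1=113/360 ∈ [0, 1/2) → index 0
j=2: u_2=173/360 ∈ [0, 1/2) → index 0
j=3: u_3=233/360 ∈ [1/2, 13/18) → index 1
j=4: u_4=293/360 ∈ [13/18, 5/6) → index 3
j=5: u_5=353/360 ∈ [5/6, 1) → index 5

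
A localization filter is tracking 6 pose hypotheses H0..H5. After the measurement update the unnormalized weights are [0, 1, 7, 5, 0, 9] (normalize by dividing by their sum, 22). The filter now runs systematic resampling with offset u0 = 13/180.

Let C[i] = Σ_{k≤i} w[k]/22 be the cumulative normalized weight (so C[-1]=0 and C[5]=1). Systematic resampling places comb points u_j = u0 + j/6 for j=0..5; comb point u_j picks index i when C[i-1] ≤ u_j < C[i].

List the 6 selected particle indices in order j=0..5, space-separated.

C = [0, 1/22, 4/11, 13/22, 13/22, 1]
j=0: u_0=13/180 ∈ [1/22, 4/11) → index 2
j=1: u_1=43/180 ∈ [1/22, 4/11) → index 2
j=2: u_2=73/180 ∈ [4/11, 13/22) → index 3
j=3: u_3=103/180 ∈ [4/11, 13/22) → index 3
j=4: u_4=133/180 ∈ [13/22, 1) → index 5
j=5: u_5=163/180 ∈ [13/22, 1) → index 5

2 2 3 3 5 5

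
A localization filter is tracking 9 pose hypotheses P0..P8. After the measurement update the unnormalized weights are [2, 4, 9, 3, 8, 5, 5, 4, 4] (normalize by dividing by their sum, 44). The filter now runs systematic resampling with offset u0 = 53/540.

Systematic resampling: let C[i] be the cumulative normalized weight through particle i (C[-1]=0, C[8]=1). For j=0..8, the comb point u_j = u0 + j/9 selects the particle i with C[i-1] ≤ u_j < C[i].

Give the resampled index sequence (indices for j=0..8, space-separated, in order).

1 2 2 4 4 5 6 7 8

C = [1/22, 3/22, 15/44, 9/22, 13/22, 31/44, 9/11, 10/11, 1]
j=0: u_0=53/540 ∈ [1/22, 3/22) → index 1
j=1: u_1=113/540 ∈ [3/22, 15/44) → index 2
j=2: u_2=173/540 ∈ [3/22, 15/44) → index 2
j=3: u_3=233/540 ∈ [9/22, 13/22) → index 4
j=4: u_4=293/540 ∈ [9/22, 13/22) → index 4
j=5: u_5=353/540 ∈ [13/22, 31/44) → index 5
j=6: u_6=413/540 ∈ [31/44, 9/11) → index 6
j=7: u_7=473/540 ∈ [9/11, 10/11) → index 7
j=8: u_8=533/540 ∈ [10/11, 1) → index 8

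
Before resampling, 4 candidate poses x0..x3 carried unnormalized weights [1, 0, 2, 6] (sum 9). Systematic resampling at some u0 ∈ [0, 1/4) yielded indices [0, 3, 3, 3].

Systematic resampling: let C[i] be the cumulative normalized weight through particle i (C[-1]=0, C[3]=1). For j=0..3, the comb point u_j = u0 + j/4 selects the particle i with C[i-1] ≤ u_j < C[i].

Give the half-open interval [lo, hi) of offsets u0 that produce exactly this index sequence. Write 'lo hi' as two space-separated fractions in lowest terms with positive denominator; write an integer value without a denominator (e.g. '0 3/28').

C = [1/9, 1/9, 1/3, 1]
j=0 picked index 0: u0 ∈ [0, 1/9)
j=1 picked index 3: u0 ∈ [1/12, 3/4)
j=2 picked index 3: u0 ∈ [-1/6, 1/2)
j=3 picked index 3: u0 ∈ [-5/12, 1/4)
intersection: [1/12, 1/9)

1/12 1/9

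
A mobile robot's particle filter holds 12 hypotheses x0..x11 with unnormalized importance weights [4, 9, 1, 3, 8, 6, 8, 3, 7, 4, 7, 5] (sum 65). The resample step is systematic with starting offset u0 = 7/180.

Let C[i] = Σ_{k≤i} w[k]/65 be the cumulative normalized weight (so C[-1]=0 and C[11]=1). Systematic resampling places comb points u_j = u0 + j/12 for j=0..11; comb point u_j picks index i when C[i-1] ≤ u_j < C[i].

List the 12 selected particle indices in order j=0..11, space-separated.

C = [4/65, 1/5, 14/65, 17/65, 5/13, 31/65, 3/5, 42/65, 49/65, 53/65, 12/13, 1]
j=0: u_0=7/180 ∈ [0, 4/65) → index 0
j=1: u_1=11/90 ∈ [4/65, 1/5) → index 1
j=2: u_2=37/180 ∈ [1/5, 14/65) → index 2
j=3: u_3=13/45 ∈ [17/65, 5/13) → index 4
j=4: u_4=67/180 ∈ [17/65, 5/13) → index 4
j=5: u_5=41/90 ∈ [5/13, 31/65) → index 5
j=6: u_6=97/180 ∈ [31/65, 3/5) → index 6
j=7: u_7=28/45 ∈ [3/5, 42/65) → index 7
j=8: u_8=127/180 ∈ [42/65, 49/65) → index 8
j=9: u_9=71/90 ∈ [49/65, 53/65) → index 9
j=10: u_10=157/180 ∈ [53/65, 12/13) → index 10
j=11: u_11=43/45 ∈ [12/13, 1) → index 11

0 1 2 4 4 5 6 7 8 9 10 11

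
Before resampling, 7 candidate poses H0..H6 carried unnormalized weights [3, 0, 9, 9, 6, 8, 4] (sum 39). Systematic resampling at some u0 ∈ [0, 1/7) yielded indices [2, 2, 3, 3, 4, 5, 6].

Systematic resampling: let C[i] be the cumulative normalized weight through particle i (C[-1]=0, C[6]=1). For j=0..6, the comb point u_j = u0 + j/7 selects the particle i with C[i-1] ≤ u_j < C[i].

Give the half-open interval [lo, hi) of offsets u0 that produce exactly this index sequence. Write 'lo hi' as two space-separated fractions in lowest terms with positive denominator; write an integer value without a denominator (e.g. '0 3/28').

C = [1/13, 1/13, 4/13, 7/13, 9/13, 35/39, 1]
j=0 picked index 2: u0 ∈ [1/13, 4/13)
j=1 picked index 2: u0 ∈ [-6/91, 15/91)
j=2 picked index 3: u0 ∈ [2/91, 23/91)
j=3 picked index 3: u0 ∈ [-11/91, 10/91)
j=4 picked index 4: u0 ∈ [-3/91, 11/91)
j=5 picked index 5: u0 ∈ [-2/91, 50/273)
j=6 picked index 6: u0 ∈ [11/273, 1/7)
intersection: [1/13, 10/91)

1/13 10/91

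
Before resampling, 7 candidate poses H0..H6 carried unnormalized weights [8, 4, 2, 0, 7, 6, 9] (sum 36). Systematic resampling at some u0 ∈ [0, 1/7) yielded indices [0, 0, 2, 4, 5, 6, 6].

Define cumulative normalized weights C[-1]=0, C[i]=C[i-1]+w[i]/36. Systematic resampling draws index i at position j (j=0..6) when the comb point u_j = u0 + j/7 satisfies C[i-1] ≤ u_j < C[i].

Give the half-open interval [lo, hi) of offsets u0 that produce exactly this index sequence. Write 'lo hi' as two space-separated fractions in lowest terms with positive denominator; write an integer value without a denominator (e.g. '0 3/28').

C = [2/9, 1/3, 7/18, 7/18, 7/12, 3/4, 1]
j=0 picked index 0: u0 ∈ [0, 2/9)
j=1 picked index 0: u0 ∈ [-1/7, 5/63)
j=2 picked index 2: u0 ∈ [1/21, 13/126)
j=3 picked index 4: u0 ∈ [-5/126, 13/84)
j=4 picked index 5: u0 ∈ [1/84, 5/28)
j=5 picked index 6: u0 ∈ [1/28, 2/7)
j=6 picked index 6: u0 ∈ [-3/28, 1/7)
intersection: [1/21, 5/63)

1/21 5/63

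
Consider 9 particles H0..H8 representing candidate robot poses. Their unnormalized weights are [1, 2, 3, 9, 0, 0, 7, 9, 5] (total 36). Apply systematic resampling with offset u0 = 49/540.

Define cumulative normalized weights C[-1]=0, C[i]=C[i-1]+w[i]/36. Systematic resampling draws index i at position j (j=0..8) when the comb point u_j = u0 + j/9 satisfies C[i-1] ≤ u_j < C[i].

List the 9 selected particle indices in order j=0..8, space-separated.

C = [1/36, 1/12, 1/6, 5/12, 5/12, 5/12, 11/18, 31/36, 1]
j=0: u_0=49/540 ∈ [1/12, 1/6) → index 2
j=1: u_1=109/540 ∈ [1/6, 5/12) → index 3
j=2: u_2=169/540 ∈ [1/6, 5/12) → index 3
j=3: u_3=229/540 ∈ [5/12, 11/18) → index 6
j=4: u_4=289/540 ∈ [5/12, 11/18) → index 6
j=5: u_5=349/540 ∈ [11/18, 31/36) → index 7
j=6: u_6=409/540 ∈ [11/18, 31/36) → index 7
j=7: u_7=469/540 ∈ [31/36, 1) → index 8
j=8: u_8=529/540 ∈ [31/36, 1) → index 8

2 3 3 6 6 7 7 8 8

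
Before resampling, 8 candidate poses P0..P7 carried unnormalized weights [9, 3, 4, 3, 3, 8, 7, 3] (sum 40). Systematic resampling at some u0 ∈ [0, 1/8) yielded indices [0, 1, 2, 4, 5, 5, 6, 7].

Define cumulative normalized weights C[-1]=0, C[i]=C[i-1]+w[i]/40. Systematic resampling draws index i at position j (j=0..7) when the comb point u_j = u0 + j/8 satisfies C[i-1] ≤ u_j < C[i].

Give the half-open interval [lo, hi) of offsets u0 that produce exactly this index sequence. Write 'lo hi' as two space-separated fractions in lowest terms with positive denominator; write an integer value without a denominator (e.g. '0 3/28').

C = [9/40, 3/10, 2/5, 19/40, 11/20, 3/4, 37/40, 1]
j=0 picked index 0: u0 ∈ [0, 9/40)
j=1 picked index 1: u0 ∈ [1/10, 7/40)
j=2 picked index 2: u0 ∈ [1/20, 3/20)
j=3 picked index 4: u0 ∈ [1/10, 7/40)
j=4 picked index 5: u0 ∈ [1/20, 1/4)
j=5 picked index 5: u0 ∈ [-3/40, 1/8)
j=6 picked index 6: u0 ∈ [0, 7/40)
j=7 picked index 7: u0 ∈ [1/20, 1/8)
intersection: [1/10, 1/8)

1/10 1/8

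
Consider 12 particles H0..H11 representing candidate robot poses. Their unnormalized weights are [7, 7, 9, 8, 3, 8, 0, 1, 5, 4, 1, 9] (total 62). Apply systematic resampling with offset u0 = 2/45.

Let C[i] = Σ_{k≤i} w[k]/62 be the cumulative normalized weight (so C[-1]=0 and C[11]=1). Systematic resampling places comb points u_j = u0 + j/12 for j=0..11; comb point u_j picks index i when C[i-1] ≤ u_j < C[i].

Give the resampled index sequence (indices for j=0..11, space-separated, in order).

0 1 1 2 3 3 4 5 8 9 11 11

C = [7/62, 7/31, 23/62, 1/2, 17/31, 21/31, 21/31, 43/62, 24/31, 26/31, 53/62, 1]
j=0: u_0=2/45 ∈ [0, 7/62) → index 0
j=1: u_1=23/180 ∈ [7/62, 7/31) → index 1
j=2: u_2=19/90 ∈ [7/62, 7/31) → index 1
j=3: u_3=53/180 ∈ [7/31, 23/62) → index 2
j=4: u_4=17/45 ∈ [23/62, 1/2) → index 3
j=5: u_5=83/180 ∈ [23/62, 1/2) → index 3
j=6: u_6=49/90 ∈ [1/2, 17/31) → index 4
j=7: u_7=113/180 ∈ [17/31, 21/31) → index 5
j=8: u_8=32/45 ∈ [43/62, 24/31) → index 8
j=9: u_9=143/180 ∈ [24/31, 26/31) → index 9
j=10: u_10=79/90 ∈ [53/62, 1) → index 11
j=11: u_11=173/180 ∈ [53/62, 1) → index 11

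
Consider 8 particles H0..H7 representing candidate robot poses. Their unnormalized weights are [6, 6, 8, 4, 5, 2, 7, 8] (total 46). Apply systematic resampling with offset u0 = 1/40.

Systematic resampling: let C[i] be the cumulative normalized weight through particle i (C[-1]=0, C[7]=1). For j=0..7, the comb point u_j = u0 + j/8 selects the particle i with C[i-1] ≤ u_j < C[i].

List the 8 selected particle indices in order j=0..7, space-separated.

C = [3/23, 6/23, 10/23, 12/23, 29/46, 31/46, 19/23, 1]
j=0: u_0=1/40 ∈ [0, 3/23) → index 0
j=1: u_1=3/20 ∈ [3/23, 6/23) → index 1
j=2: u_2=11/40 ∈ [6/23, 10/23) → index 2
j=3: u_3=2/5 ∈ [6/23, 10/23) → index 2
j=4: u_4=21/40 ∈ [12/23, 29/46) → index 4
j=5: u_5=13/20 ∈ [29/46, 31/46) → index 5
j=6: u_6=31/40 ∈ [31/46, 19/23) → index 6
j=7: u_7=9/10 ∈ [19/23, 1) → index 7

0 1 2 2 4 5 6 7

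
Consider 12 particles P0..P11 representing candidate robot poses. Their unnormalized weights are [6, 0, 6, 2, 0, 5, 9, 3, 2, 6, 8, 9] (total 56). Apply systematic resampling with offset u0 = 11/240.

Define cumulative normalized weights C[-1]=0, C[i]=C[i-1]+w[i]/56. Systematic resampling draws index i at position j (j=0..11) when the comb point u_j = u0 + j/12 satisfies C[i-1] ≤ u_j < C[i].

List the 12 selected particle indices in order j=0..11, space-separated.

0 2 2 5 6 6 7 9 10 10 11 11

C = [3/28, 3/28, 3/14, 1/4, 1/4, 19/56, 1/2, 31/56, 33/56, 39/56, 47/56, 1]
j=0: u_0=11/240 ∈ [0, 3/28) → index 0
j=1: u_1=31/240 ∈ [3/28, 3/14) → index 2
j=2: u_2=17/80 ∈ [3/28, 3/14) → index 2
j=3: u_3=71/240 ∈ [1/4, 19/56) → index 5
j=4: u_4=91/240 ∈ [19/56, 1/2) → index 6
j=5: u_5=37/80 ∈ [19/56, 1/2) → index 6
j=6: u_6=131/240 ∈ [1/2, 31/56) → index 7
j=7: u_7=151/240 ∈ [33/56, 39/56) → index 9
j=8: u_8=57/80 ∈ [39/56, 47/56) → index 10
j=9: u_9=191/240 ∈ [39/56, 47/56) → index 10
j=10: u_10=211/240 ∈ [47/56, 1) → index 11
j=11: u_11=77/80 ∈ [47/56, 1) → index 11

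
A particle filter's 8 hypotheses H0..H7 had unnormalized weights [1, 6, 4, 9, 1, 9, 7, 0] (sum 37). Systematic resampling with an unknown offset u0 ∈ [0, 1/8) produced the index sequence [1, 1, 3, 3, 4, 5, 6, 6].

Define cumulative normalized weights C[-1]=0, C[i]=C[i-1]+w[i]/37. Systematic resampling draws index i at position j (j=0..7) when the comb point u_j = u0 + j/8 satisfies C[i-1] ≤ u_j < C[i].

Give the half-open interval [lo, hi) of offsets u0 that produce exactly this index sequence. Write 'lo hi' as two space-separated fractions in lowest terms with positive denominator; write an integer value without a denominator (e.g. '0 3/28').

9/148 19/296

C = [1/37, 7/37, 11/37, 20/37, 21/37, 30/37, 1, 1]
j=0 picked index 1: u0 ∈ [1/37, 7/37)
j=1 picked index 1: u0 ∈ [-29/296, 19/296)
j=2 picked index 3: u0 ∈ [7/148, 43/148)
j=3 picked index 3: u0 ∈ [-23/296, 49/296)
j=4 picked index 4: u0 ∈ [3/74, 5/74)
j=5 picked index 5: u0 ∈ [-17/296, 55/296)
j=6 picked index 6: u0 ∈ [9/148, 1/4)
j=7 picked index 6: u0 ∈ [-19/296, 1/8)
intersection: [9/148, 19/296)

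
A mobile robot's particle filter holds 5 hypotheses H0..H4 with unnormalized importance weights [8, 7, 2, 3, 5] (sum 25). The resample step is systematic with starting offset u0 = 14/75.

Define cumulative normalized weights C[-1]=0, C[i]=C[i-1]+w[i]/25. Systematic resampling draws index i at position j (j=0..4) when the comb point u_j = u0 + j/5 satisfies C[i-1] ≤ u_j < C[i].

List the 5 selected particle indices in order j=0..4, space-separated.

0 1 1 3 4

C = [8/25, 3/5, 17/25, 4/5, 1]
j=0: u_0=14/75 ∈ [0, 8/25) → index 0
j=1: u_1=29/75 ∈ [8/25, 3/5) → index 1
j=2: u_2=44/75 ∈ [8/25, 3/5) → index 1
j=3: u_3=59/75 ∈ [17/25, 4/5) → index 3
j=4: u_4=74/75 ∈ [4/5, 1) → index 4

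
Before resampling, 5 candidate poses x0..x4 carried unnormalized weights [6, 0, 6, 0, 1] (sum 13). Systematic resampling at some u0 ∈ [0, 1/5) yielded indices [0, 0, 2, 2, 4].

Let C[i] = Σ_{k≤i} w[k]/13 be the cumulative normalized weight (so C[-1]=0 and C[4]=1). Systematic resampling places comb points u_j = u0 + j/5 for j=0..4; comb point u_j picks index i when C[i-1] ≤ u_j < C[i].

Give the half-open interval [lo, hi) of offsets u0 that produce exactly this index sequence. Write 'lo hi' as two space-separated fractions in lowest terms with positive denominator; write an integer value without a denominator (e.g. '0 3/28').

C = [6/13, 6/13, 12/13, 12/13, 1]
j=0 picked index 0: u0 ∈ [0, 6/13)
j=1 picked index 0: u0 ∈ [-1/5, 17/65)
j=2 picked index 2: u0 ∈ [4/65, 34/65)
j=3 picked index 2: u0 ∈ [-9/65, 21/65)
j=4 picked index 4: u0 ∈ [8/65, 1/5)
intersection: [8/65, 1/5)

8/65 1/5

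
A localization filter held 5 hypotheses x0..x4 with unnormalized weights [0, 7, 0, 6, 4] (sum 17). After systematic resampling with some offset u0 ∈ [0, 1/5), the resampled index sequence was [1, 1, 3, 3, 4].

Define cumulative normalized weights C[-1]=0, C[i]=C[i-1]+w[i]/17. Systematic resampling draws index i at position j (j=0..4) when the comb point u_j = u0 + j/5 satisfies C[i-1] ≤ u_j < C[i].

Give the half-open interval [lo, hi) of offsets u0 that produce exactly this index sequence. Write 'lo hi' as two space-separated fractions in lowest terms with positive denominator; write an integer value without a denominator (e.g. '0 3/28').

C = [0, 7/17, 7/17, 13/17, 1]
j=0 picked index 1: u0 ∈ [0, 7/17)
j=1 picked index 1: u0 ∈ [-1/5, 18/85)
j=2 picked index 3: u0 ∈ [1/85, 31/85)
j=3 picked index 3: u0 ∈ [-16/85, 14/85)
j=4 picked index 4: u0 ∈ [-3/85, 1/5)
intersection: [1/85, 14/85)

1/85 14/85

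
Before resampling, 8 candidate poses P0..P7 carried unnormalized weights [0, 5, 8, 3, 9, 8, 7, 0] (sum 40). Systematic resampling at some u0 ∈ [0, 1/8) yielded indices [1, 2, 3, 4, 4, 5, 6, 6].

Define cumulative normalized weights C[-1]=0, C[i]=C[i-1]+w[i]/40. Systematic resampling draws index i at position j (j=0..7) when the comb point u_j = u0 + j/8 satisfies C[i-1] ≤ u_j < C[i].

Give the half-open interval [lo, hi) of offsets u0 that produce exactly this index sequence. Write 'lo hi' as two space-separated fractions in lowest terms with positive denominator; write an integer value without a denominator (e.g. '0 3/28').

C = [0, 1/8, 13/40, 2/5, 5/8, 33/40, 1, 1]
j=0 picked index 1: u0 ∈ [0, 1/8)
j=1 picked index 2: u0 ∈ [0, 1/5)
j=2 picked index 3: u0 ∈ [3/40, 3/20)
j=3 picked index 4: u0 ∈ [1/40, 1/4)
j=4 picked index 4: u0 ∈ [-1/10, 1/8)
j=5 picked index 5: u0 ∈ [0, 1/5)
j=6 picked index 6: u0 ∈ [3/40, 1/4)
j=7 picked index 6: u0 ∈ [-1/20, 1/8)
intersection: [3/40, 1/8)

3/40 1/8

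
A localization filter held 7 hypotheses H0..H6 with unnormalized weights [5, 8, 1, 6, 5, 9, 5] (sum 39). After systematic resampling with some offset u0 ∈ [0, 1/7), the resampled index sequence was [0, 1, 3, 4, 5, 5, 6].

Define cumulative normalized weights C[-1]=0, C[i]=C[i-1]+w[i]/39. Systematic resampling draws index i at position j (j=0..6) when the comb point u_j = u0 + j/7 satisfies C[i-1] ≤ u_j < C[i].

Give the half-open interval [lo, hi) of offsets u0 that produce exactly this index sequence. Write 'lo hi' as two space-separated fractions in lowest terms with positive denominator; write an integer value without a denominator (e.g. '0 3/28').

23/273 5/39

C = [5/39, 1/3, 14/39, 20/39, 25/39, 34/39, 1]
j=0 picked index 0: u0 ∈ [0, 5/39)
j=1 picked index 1: u0 ∈ [-4/273, 4/21)
j=2 picked index 3: u0 ∈ [20/273, 62/273)
j=3 picked index 4: u0 ∈ [23/273, 58/273)
j=4 picked index 5: u0 ∈ [19/273, 82/273)
j=5 picked index 5: u0 ∈ [-20/273, 43/273)
j=6 picked index 6: u0 ∈ [4/273, 1/7)
intersection: [23/273, 5/39)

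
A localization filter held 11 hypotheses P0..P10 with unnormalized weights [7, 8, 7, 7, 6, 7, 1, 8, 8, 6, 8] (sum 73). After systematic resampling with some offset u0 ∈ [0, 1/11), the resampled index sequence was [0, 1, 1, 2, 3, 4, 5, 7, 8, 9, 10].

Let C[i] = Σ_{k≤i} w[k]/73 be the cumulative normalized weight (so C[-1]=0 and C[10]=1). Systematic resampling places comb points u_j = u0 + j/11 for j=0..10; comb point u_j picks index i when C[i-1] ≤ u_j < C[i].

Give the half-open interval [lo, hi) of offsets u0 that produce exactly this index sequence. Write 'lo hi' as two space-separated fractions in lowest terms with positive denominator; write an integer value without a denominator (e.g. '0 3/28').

C = [7/73, 15/73, 22/73, 29/73, 35/73, 42/73, 43/73, 51/73, 59/73, 65/73, 1]
j=0 picked index 0: u0 ∈ [0, 7/73)
j=1 picked index 1: u0 ∈ [4/803, 92/803)
j=2 picked index 1: u0 ∈ [-69/803, 19/803)
j=3 picked index 2: u0 ∈ [-54/803, 23/803)
j=4 picked index 3: u0 ∈ [-50/803, 27/803)
j=5 picked index 4: u0 ∈ [-46/803, 20/803)
j=6 picked index 5: u0 ∈ [-53/803, 24/803)
j=7 picked index 7: u0 ∈ [-38/803, 50/803)
j=8 picked index 8: u0 ∈ [-23/803, 65/803)
j=9 picked index 9: u0 ∈ [-8/803, 58/803)
j=10 picked index 10: u0 ∈ [-15/803, 1/11)
intersection: [4/803, 19/803)

4/803 19/803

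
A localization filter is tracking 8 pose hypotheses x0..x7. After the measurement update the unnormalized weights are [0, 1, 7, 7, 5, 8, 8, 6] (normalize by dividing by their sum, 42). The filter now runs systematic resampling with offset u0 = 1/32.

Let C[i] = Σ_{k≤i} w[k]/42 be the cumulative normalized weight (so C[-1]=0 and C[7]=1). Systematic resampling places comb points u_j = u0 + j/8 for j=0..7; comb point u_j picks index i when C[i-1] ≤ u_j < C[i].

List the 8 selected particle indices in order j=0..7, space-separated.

2 2 3 4 5 5 6 7

C = [0, 1/42, 4/21, 5/14, 10/21, 2/3, 6/7, 1]
j=0: u_0=1/32 ∈ [1/42, 4/21) → index 2
j=1: u_1=5/32 ∈ [1/42, 4/21) → index 2
j=2: u_2=9/32 ∈ [4/21, 5/14) → index 3
j=3: u_3=13/32 ∈ [5/14, 10/21) → index 4
j=4: u_4=17/32 ∈ [10/21, 2/3) → index 5
j=5: u_5=21/32 ∈ [10/21, 2/3) → index 5
j=6: u_6=25/32 ∈ [2/3, 6/7) → index 6
j=7: u_7=29/32 ∈ [6/7, 1) → index 7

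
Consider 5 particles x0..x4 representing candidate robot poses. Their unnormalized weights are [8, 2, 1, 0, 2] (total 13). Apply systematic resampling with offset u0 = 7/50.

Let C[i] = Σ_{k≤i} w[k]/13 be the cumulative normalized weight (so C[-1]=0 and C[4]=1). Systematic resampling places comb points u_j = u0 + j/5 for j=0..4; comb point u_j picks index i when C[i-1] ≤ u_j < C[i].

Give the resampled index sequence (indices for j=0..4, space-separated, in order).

0 0 0 1 4

C = [8/13, 10/13, 11/13, 11/13, 1]
j=0: u_0=7/50 ∈ [0, 8/13) → index 0
j=1: u_1=17/50 ∈ [0, 8/13) → index 0
j=2: u_2=27/50 ∈ [0, 8/13) → index 0
j=3: u_3=37/50 ∈ [8/13, 10/13) → index 1
j=4: u_4=47/50 ∈ [11/13, 1) → index 4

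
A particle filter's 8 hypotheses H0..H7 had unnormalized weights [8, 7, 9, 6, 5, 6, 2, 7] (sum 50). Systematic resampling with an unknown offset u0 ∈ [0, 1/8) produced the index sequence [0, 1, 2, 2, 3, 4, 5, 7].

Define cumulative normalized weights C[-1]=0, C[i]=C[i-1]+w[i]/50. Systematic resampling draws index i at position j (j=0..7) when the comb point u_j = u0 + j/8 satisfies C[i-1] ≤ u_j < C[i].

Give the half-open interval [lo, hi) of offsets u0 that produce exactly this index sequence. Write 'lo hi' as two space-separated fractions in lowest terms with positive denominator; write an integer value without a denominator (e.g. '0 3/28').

C = [4/25, 3/10, 12/25, 3/5, 7/10, 41/50, 43/50, 1]
j=0 picked index 0: u0 ∈ [0, 4/25)
j=1 picked index 1: u0 ∈ [7/200, 7/40)
j=2 picked index 2: u0 ∈ [1/20, 23/100)
j=3 picked index 2: u0 ∈ [-3/40, 21/200)
j=4 picked index 3: u0 ∈ [-1/50, 1/10)
j=5 picked index 4: u0 ∈ [-1/40, 3/40)
j=6 picked index 5: u0 ∈ [-1/20, 7/100)
j=7 picked index 7: u0 ∈ [-3/200, 1/8)
intersection: [1/20, 7/100)

1/20 7/100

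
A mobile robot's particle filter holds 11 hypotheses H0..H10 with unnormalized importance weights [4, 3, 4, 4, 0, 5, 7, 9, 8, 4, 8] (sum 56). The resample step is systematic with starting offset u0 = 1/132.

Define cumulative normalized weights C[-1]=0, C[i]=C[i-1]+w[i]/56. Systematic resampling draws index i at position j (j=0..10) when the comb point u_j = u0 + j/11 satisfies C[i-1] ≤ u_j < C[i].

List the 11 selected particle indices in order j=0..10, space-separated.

0 1 2 5 6 6 7 8 8 9 10

C = [1/14, 1/8, 11/56, 15/56, 15/56, 5/14, 27/56, 9/14, 11/14, 6/7, 1]
j=0: u_0=1/132 ∈ [0, 1/14) → index 0
j=1: u_1=13/132 ∈ [1/14, 1/8) → index 1
j=2: u_2=25/132 ∈ [1/8, 11/56) → index 2
j=3: u_3=37/132 ∈ [15/56, 5/14) → index 5
j=4: u_4=49/132 ∈ [5/14, 27/56) → index 6
j=5: u_5=61/132 ∈ [5/14, 27/56) → index 6
j=6: u_6=73/132 ∈ [27/56, 9/14) → index 7
j=7: u_7=85/132 ∈ [9/14, 11/14) → index 8
j=8: u_8=97/132 ∈ [9/14, 11/14) → index 8
j=9: u_9=109/132 ∈ [11/14, 6/7) → index 9
j=10: u_10=11/12 ∈ [6/7, 1) → index 10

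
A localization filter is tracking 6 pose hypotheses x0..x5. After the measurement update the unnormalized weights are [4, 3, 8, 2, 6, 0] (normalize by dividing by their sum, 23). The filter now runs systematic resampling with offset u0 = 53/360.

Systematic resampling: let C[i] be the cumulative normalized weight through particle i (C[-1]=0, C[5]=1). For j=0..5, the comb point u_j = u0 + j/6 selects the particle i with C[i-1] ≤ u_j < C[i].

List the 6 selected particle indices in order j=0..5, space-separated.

0 2 2 2 4 4

C = [4/23, 7/23, 15/23, 17/23, 1, 1]
j=0: u_0=53/360 ∈ [0, 4/23) → index 0
j=1: u_1=113/360 ∈ [7/23, 15/23) → index 2
j=2: u_2=173/360 ∈ [7/23, 15/23) → index 2
j=3: u_3=233/360 ∈ [7/23, 15/23) → index 2
j=4: u_4=293/360 ∈ [17/23, 1) → index 4
j=5: u_5=353/360 ∈ [17/23, 1) → index 4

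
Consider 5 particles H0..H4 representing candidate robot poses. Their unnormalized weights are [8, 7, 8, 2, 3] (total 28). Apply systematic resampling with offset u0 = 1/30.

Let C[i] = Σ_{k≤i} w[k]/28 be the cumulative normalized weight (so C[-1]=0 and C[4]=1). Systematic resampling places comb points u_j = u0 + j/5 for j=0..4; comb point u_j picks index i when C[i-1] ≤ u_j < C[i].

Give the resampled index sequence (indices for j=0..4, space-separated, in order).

C = [2/7, 15/28, 23/28, 25/28, 1]
j=0: u_0=1/30 ∈ [0, 2/7) → index 0
j=1: u_1=7/30 ∈ [0, 2/7) → index 0
j=2: u_2=13/30 ∈ [2/7, 15/28) → index 1
j=3: u_3=19/30 ∈ [15/28, 23/28) → index 2
j=4: u_4=5/6 ∈ [23/28, 25/28) → index 3

0 0 1 2 3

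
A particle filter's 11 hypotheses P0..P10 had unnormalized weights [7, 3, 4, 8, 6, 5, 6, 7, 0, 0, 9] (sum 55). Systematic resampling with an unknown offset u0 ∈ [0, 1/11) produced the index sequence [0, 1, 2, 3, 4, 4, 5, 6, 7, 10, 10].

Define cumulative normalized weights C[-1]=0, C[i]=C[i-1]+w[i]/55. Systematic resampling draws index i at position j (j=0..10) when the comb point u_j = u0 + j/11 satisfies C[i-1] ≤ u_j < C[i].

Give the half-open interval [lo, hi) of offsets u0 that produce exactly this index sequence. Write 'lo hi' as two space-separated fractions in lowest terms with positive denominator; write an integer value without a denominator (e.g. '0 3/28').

C = [7/55, 2/11, 14/55, 2/5, 28/55, 3/5, 39/55, 46/55, 46/55, 46/55, 1]
j=0 picked index 0: u0 ∈ [0, 7/55)
j=1 picked index 1: u0 ∈ [2/55, 1/11)
j=2 picked index 2: u0 ∈ [0, 4/55)
j=3 picked index 3: u0 ∈ [-1/55, 7/55)
j=4 picked index 4: u0 ∈ [2/55, 8/55)
j=5 picked index 4: u0 ∈ [-3/55, 3/55)
j=6 picked index 5: u0 ∈ [-2/55, 3/55)
j=7 picked index 6: u0 ∈ [-2/55, 4/55)
j=8 picked index 7: u0 ∈ [-1/55, 6/55)
j=9 picked index 10: u0 ∈ [1/55, 2/11)
j=10 picked index 10: u0 ∈ [-4/55, 1/11)
intersection: [2/55, 3/55)

2/55 3/55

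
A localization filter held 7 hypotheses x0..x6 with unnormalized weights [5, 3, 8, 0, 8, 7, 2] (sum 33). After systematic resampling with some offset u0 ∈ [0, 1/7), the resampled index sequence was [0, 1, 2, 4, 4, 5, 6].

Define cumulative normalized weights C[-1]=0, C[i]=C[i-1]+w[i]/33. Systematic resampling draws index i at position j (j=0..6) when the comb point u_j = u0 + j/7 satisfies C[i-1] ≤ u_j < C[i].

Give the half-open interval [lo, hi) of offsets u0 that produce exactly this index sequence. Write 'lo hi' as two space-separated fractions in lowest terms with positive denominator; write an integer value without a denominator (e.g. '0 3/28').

19/231 23/231

C = [5/33, 8/33, 16/33, 16/33, 8/11, 31/33, 1]
j=0 picked index 0: u0 ∈ [0, 5/33)
j=1 picked index 1: u0 ∈ [2/231, 23/231)
j=2 picked index 2: u0 ∈ [-10/231, 46/231)
j=3 picked index 4: u0 ∈ [13/231, 23/77)
j=4 picked index 4: u0 ∈ [-20/231, 12/77)
j=5 picked index 5: u0 ∈ [1/77, 52/231)
j=6 picked index 6: u0 ∈ [19/231, 1/7)
intersection: [19/231, 23/231)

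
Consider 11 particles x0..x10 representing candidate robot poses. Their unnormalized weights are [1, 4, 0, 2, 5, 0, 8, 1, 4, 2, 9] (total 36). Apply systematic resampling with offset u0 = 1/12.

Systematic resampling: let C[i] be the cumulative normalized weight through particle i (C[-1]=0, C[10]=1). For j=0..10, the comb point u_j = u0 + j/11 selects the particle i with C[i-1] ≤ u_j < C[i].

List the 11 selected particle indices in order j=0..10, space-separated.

1 3 4 6 6 6 8 9 10 10 10

C = [1/36, 5/36, 5/36, 7/36, 1/3, 1/3, 5/9, 7/12, 25/36, 3/4, 1]
j=0: u_0=1/12 ∈ [1/36, 5/36) → index 1
j=1: u_1=23/132 ∈ [5/36, 7/36) → index 3
j=2: u_2=35/132 ∈ [7/36, 1/3) → index 4
j=3: u_3=47/132 ∈ [1/3, 5/9) → index 6
j=4: u_4=59/132 ∈ [1/3, 5/9) → index 6
j=5: u_5=71/132 ∈ [1/3, 5/9) → index 6
j=6: u_6=83/132 ∈ [7/12, 25/36) → index 8
j=7: u_7=95/132 ∈ [25/36, 3/4) → index 9
j=8: u_8=107/132 ∈ [3/4, 1) → index 10
j=9: u_9=119/132 ∈ [3/4, 1) → index 10
j=10: u_10=131/132 ∈ [3/4, 1) → index 10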